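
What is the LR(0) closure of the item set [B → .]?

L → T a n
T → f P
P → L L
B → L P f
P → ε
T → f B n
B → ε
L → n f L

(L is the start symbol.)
To compute CLOSURE, for each item [A → α.Bβ] where B is a non-terminal, add [B → .γ] for all productions B → γ; repeat for the newly added items until nothing changes.

Start with: [B → .]
The dot is at the end, so nothing is added.

CLOSURE = { [B → .] }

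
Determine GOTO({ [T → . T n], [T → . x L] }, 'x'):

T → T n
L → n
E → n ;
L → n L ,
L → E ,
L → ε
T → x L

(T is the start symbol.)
{ [E → . n ;], [L → . E ,], [L → . n L ,], [L → . n], [L → .], [T → x . L] }

GOTO(I, 'x') = CLOSURE({ [A → αX.β] : [A → α.Xβ] ∈ I, X = 'x' })

Items with dot before 'x', with the dot advanced:
  [T → . x L] → [T → x . L]
Closure of the advanced items:
  [T → x . L] has the dot before L: add [L → . n], [L → . n L ,], [L → . E ,], [L → .]
  [L → . E ,] has the dot before E: add [E → . n ;]

GOTO = { [E → . n ;], [L → . E ,], [L → . n L ,], [L → . n], [L → .], [T → x . L] }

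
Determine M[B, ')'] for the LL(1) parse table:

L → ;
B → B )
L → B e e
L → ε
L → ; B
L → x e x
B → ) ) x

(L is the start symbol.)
B → B ), B → ) ) x

To find M[B, ')'], we find productions for B where ')' is in the predict set (PREDICT(N → α) = (FIRST(α) \ {ε}) ∪ (FOLLOW(N) if α ⇒* ε)).

Relevant sets:
  FIRST(B) = { ')' }

B → B ): PREDICT = { ')' }
  ')' is in predict set, so this production goes in M[B, ')']
B → ) ) x: PREDICT = { ')' }
  ')' is in predict set, so this production goes in M[B, ')']

M[B, ')'] = B → B ), B → ) ) x  (a multiply-defined cell — the grammar is not LL(1))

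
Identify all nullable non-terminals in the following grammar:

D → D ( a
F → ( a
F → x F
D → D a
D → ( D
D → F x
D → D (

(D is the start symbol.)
There are no ε-productions, so no non-terminal can derive ε.
No non-terminals are nullable.

Answer: None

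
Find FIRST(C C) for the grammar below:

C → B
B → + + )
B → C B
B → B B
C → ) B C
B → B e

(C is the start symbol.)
{ ')', '+' }

FIRST sets of the non-terminals involved (from the grammar, by fixed-point iteration):
  FIRST(C) = { ')', '+' }

To compute FIRST(C C), process the symbols left to right:
Symbol C is a non-terminal. Add FIRST(C) \ {ε} = { ')', '+' }
C is not nullable (ε ∉ FIRST(C)), so stop here.
FIRST(C C) = { ')', '+' }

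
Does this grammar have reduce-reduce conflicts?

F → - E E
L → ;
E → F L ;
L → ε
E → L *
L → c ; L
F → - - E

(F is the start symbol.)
Augment with F' → F and build the canonical LR(0) collection (I0 = CLOSURE({[F' → . F]}), then GOTO on every symbol after a dot until no new states appear). It has 16 states:
  I0: { [F → . - - E], [F → . - E E], [F' → . F] }  — shift
  I1: { [E → . F L ;], [E → . L *], [F → - . - E], [F → - . E E], [F → . - - E], [F → . - E E], [L → . ;], [L → . c ; L], [L → .] }  — shift, reduce
  I2: { [F' → F .] }  — accept
  I3: { [E → . F L ;], [E → . L *], [F → - - . E], [F → - . - E], [F → - . E E], [F → . - - E], [F → . - E E], [L → . ;], [L → . c ; L], [L → .] }  — shift, reduce
  I4: { [L → ; .] }  — reduce
  I5: { [E → . F L ;], [E → . L *], [F → - E . E], [F → . - - E], [F → . - E E], [L → . ;], [L → . c ; L], [L → .] }  — shift, reduce
  I6: { [E → F . L ;], [L → . ;], [L → . c ; L], [L → .] }  — shift, reduce
  I7: { [E → L . *] }  — shift
  I8: { [L → c . ; L] }  — shift
  I9: { [L → . ;], [L → . c ; L], [L → .], [L → c ; . L] }  — shift, reduce
  I10: { [L → c ; L .] }  — reduce
  I11: { [E → L * .] }  — reduce
  I12: { [E → F L . ;] }  — shift
  I13: { [E → F L ; .] }  — reduce
  I14: { [F → - E E .] }  — reduce
  I15: { [E → . F L ;], [E → . L *], [F → - - E .], [F → - E . E], [F → . - - E], [F → . - E E], [L → . ;], [L → . c ; L], [L → .] }  — shift, 2 reduces

I15 contains complete items [F → - - E .], [L → .] — reduce-reduce conflict.

Answer: Yes — I15: [F → - - E .] vs [L → .]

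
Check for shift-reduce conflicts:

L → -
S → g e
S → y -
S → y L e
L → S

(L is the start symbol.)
A shift-reduce conflict occurs when an LR(0) state has both:
  - a complete (reduce) item [A → α .] (dot at the end), and
  - a shift item [B → β . c γ] (dot before a terminal).

Augment with L' → L and build the canonical LR(0) collection (I0 = CLOSURE({[L' → . L]}), then GOTO on every symbol after a dot until no new states appear). It has 10 states:
  I0: { [L → . -], [L → . S], [L' → . L], [S → . g e], [S → . y -], [S → . y L e] }  — shift
  I1: { [L → - .] }  — reduce
  I2: { [L' → L .] }  — accept
  I3: { [L → S .] }  — reduce
  I4: { [S → g . e] }  — shift
  I5: { [L → . -], [L → . S], [S → . g e], [S → . y -], [S → . y L e], [S → y . -], [S → y . L e] }  — shift
  I6: { [L → - .], [S → y - .] }  — 2 reduces
  I7: { [S → y L . e] }  — shift
  I8: { [S → y L e .] }  — reduce
  I9: { [S → g e .] }  — reduce

No state contains both a complete item and a shift item.

Answer: No shift-reduce conflicts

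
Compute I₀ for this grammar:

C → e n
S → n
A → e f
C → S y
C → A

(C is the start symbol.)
First, augment the grammar with C' → C
I₀ = CLOSURE({ [C' → . C] }):
  [C' → . C] has the dot before C: add [C → . e n], [C → . S y], [C → . A]
  [C → . S y] has the dot before S: add [S → . n]
  [C → . A] has the dot before A: add [A → . e f]
No further items can be added.

I₀ = { [A → . e f], [C → . A], [C → . S y], [C → . e n], [C' → . C], [S → . n] }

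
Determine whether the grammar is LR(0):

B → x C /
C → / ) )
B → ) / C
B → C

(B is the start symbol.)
Yes, the grammar is LR(0)

Augment with B' → B and build the canonical LR(0) collection (I0 = CLOSURE({[B' → . B]}), then GOTO on every symbol after a dot until no new states appear). It has 12 states:
  I0: { [B → . ) / C], [B → . C], [B → . x C /], [B' → . B], [C → . / ) )] }  — shift
  I1: { [B → ) . / C] }  — shift
  I2: { [C → / . ) )] }  — shift
  I3: { [B' → B .] }  — accept
  I4: { [B → C .] }  — reduce
  I5: { [B → x . C /], [C → . / ) )] }  — shift
  I6: { [B → x C . /] }  — shift
  I7: { [B → x C / .] }  — reduce
  I8: { [C → / ) . )] }  — shift
  I9: { [C → / ) ) .] }  — reduce
  I10: { [B → ) / . C], [C → . / ) )] }  — shift
  I11: { [B → ) / C .] }  — reduce

Every state is either a pure shift/goto state or contains exactly one complete item and nothing to shift — no conflicts. The grammar is LR(0).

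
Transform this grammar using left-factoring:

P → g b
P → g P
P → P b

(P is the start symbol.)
P → g P'
P' → b
P' → P
P → P b

Left-factoring transforms A → αβ₁ | αβ₂ into A → αA' and A' → β₁ | β₂
(α is the longest common prefix among the alternatives). Repeat until
no nonterminal has two alternatives with a common prefix.

Round 1: P has alternatives sharing prefix 'g'. Introduce P': P → g P'
  Add: P' → b
  Add: P' → P

No remaining common prefixes — done.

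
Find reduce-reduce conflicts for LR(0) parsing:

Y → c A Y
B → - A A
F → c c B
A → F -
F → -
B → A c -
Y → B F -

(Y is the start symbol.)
A reduce-reduce conflict occurs when an LR(0) state has two complete items [A → α .] and [B → β .] — both call for a reduction, and with no lookahead the parser cannot choose between them.

Augment with Y' → Y and build the canonical LR(0) collection (I0 = CLOSURE({[Y' → . Y]}), then GOTO on every symbol after a dot until no new states appear). It has 21 states:
  I0: { [A → . F -], [B → . - A A], [B → . A c -], [F → . -], [F → . c c B], [Y → . B F -], [Y → . c A Y], [Y' → . Y] }  — shift
  I1: { [A → . F -], [B → - . A A], [F → - .], [F → . -], [F → . c c B] }  — shift, reduce
  I2: { [B → A . c -] }  — shift
  I3: { [F → . -], [F → . c c B], [Y → B . F -] }  — shift
  I4: { [A → F . -] }  — shift
  I5: { [Y' → Y .] }  — accept
  I6: { [A → . F -], [F → . -], [F → . c c B], [F → c . c B], [Y → c . A Y] }  — shift
  I7: { [F → - .] }  — reduce
  I8: { [A → . F -], [B → . - A A], [B → . A c -], [F → . -], [F → . c c B], [Y → . B F -], [Y → . c A Y], [Y → c A . Y] }  — shift
  I9: { [A → . F -], [B → . - A A], [B → . A c -], [F → . -], [F → . c c B], [F → c . c B], [F → c c . B] }  — shift
  I10: { [F → c c B .] }  — reduce
  I11: { [Y → c A Y .] }  — reduce
  I12: { [A → F - .] }  — reduce
  I13: { [Y → B F . -] }  — shift
  I14: { [F → c . c B] }  — shift
  I15: { [A → . F -], [B → . - A A], [B → . A c -], [F → . -], [F → . c c B], [F → c c . B] }  — shift
  I16: { [Y → B F - .] }  — reduce
  I17: { [B → A c . -] }  — shift
  I18: { [B → A c - .] }  — reduce
  I19: { [A → . F -], [B → - A . A], [F → . -], [F → . c c B] }  — shift
  I20: { [B → - A A .] }  — reduce

No state contains more than one complete item.

Answer: No reduce-reduce conflicts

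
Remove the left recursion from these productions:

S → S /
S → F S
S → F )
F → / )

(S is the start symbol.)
S → F S S'
S → F ) S'
S' → / S'
S' → ε
F → / )

S is directly left-recursive. The standard transformation for
  A → A α₁ | ... | A α_m | β₁ | ... | β_n
is
  A  → β₁ A' | ... | β_n A'
  A' → α₁ A' | ... | α_m A' | ε

S → F S becomes S → F S S'
S → F ) becomes S → F ) S'
S → S / becomes S' → / S'
Add S' → ε

Productions for other non-terminals are unchanged:
  F → / )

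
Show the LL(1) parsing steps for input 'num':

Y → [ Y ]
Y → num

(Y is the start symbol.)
LL(1) parsing maintains a stack (initially the start symbol over $) and the input. At each step: if the stack top is a terminal, match it against the current input token; if it is a non-terminal N, replace it with the RHS of M[N, lookahead] (the unique production whose predict set contains the lookahead).

Stack is shown with the top on the left.

Stack  Input  Action
--------------------
Y $    num $  output Y → num
num $  num $  match 'num'
$      $      accept

The string is accepted.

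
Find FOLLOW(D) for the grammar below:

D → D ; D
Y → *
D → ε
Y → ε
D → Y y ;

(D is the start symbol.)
D is the start symbol, so $ ∈ FOLLOW(D).
In D → D ; D: D is followed by ';' D, add FIRST(';' D) \ {ε} = { ';' }
In D → D ; D: D is at the end; this adds FOLLOW(D) to itself — nothing new

Taking the union: FOLLOW(D) = { $, ';' }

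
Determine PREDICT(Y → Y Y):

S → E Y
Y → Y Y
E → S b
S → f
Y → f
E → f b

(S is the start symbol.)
PREDICT(Y → Y Y) = (FIRST(RHS) \ {ε}) ∪ (FOLLOW(Y) if ε ∈ FIRST(RHS), i.e. RHS ⇒* ε)
FIRST(Y) = { 'f' }
FIRST(Y Y) = { 'f' }
ε ∉ FIRST(Y Y), so FOLLOW(Y) is not added.
PREDICT(Y → Y Y) = { 'f' }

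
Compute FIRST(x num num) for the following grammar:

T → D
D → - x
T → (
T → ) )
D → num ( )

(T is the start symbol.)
To compute FIRST(x num num), process the symbols left to right:
Symbol x is a terminal. Add 'x' and stop.
FIRST(x num num) = { 'x' }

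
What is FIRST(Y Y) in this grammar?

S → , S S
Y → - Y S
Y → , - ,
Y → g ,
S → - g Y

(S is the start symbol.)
{ ',', '-', 'g' }

FIRST sets of the non-terminals involved (from the grammar, by fixed-point iteration):
  FIRST(Y) = { ',', '-', 'g' }

To compute FIRST(Y Y), process the symbols left to right:
Symbol Y is a non-terminal. Add FIRST(Y) \ {ε} = { ',', '-', 'g' }
Y is not nullable (ε ∉ FIRST(Y)), so stop here.
FIRST(Y Y) = { ',', '-', 'g' }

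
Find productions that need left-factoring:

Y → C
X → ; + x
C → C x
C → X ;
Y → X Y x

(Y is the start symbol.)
Left-factoring is needed when two productions for the same non-terminal
share a common prefix on the right-hand side.

Productions for Y:
  Y → C
  Y → X Y x
Productions for C:
  C → C x
  C → X ;

No common prefixes found.

Answer: No, left-factoring is not needed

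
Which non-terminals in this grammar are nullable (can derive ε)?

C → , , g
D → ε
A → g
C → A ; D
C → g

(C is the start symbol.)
ε-productions: D → ε
So D is immediately nullable.
No further non-terminal can be added: every production for the remaining non-terminals contains a terminal or a non-nullable non-terminal.
Nullable = { 'D' }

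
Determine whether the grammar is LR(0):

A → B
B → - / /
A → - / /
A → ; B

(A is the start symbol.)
No. Reduce-reduce conflict: [A → - / / .] and [B → - / / .]

A grammar is LR(0) if no state in the canonical LR(0) collection has:
  - both a shift item (dot before a terminal) and a complete item (shift-reduce conflict), or
  - two or more complete items (reduce-reduce conflict; the accept item [A' → A .] counts as a complete item here).

Augment with A' → A and build the canonical LR(0) collection (I0 = CLOSURE({[A' → . A]}), then GOTO on every symbol after a dot until no new states appear). It has 11 states:
  I0: { [A → . - / /], [A → . ; B], [A → . B], [A' → . A], [B → . - / /] }  — shift
  I1: { [A → - . / /], [B → - . / /] }  — shift
  I2: { [A → ; . B], [B → . - / /] }  — shift
  I3: { [A' → A .] }  — accept
  I4: { [A → B .] }  — reduce
  I5: { [B → - . / /] }  — shift
  I6: { [A → ; B .] }  — reduce
  I7: { [B → - / . /] }  — shift
  I8: { [B → - / / .] }  — reduce
  I9: { [A → - / . /], [B → - / . /] }  — shift
  I10: { [A → - / / .], [B → - / / .] }  — 2 reduces

Conflict in state I10:
  Reduce-reduce conflict: [A → - / / .] and [B → - / / .]
So the grammar is NOT LR(0).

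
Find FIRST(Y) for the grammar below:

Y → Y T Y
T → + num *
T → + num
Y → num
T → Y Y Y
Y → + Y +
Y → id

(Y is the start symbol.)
To compute FIRST(Y), examine every production with Y on the left-hand side, reading each right-hand side left to right until a non-nullable symbol is reached.

From Y → Y T Y:
  - Y is the symbol being defined: contributes nothing new
    Y is not nullable, so stop
From Y → num:
  - num is a terminal: add 'num' and stop
From Y → + Y +:
  - '+' is a terminal: add '+' and stop
From Y → id:
  - id is a terminal: add 'id' and stop

Collecting: FIRST(Y) = { '+', 'id', 'num' }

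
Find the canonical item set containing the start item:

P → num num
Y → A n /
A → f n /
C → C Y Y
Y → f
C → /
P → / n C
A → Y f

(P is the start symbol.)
First, augment the grammar with P' → P
I₀ = CLOSURE({ [P' → . P] }):
  [P' → . P] has the dot before P: add [P → . num num], [P → . / n C]
No further items can be added.

I₀ = { [P → . / n C], [P → . num num], [P' → . P] }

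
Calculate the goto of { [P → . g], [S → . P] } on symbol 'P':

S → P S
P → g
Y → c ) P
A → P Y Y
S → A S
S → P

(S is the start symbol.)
GOTO(I, 'P') = CLOSURE({ [A → αX.β] : [A → α.Xβ] ∈ I, X = 'P' })

Items with dot before 'P', with the dot advanced:
  [S → . P] → [S → P .]
Closure adds nothing (no advanced item has the dot before a non-terminal).

GOTO = { [S → P .] }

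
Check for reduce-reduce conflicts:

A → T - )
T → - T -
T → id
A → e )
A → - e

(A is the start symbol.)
No reduce-reduce conflicts

A reduce-reduce conflict occurs when an LR(0) state has two complete items [A → α .] and [B → β .] — both call for a reduction, and with no lookahead the parser cannot choose between them.

Augment with A' → A and build the canonical LR(0) collection (I0 = CLOSURE({[A' → . A]}), then GOTO on every symbol after a dot until no new states appear). It has 13 states:
  I0: { [A → . - e], [A → . T - )], [A → . e )], [A' → . A], [T → . - T -], [T → . id] }  — shift
  I1: { [A → - . e], [T → - . T -], [T → . - T -], [T → . id] }  — shift
  I2: { [A' → A .] }  — accept
  I3: { [A → T . - )] }  — shift
  I4: { [A → e . )] }  — shift
  I5: { [T → id .] }  — reduce
  I6: { [A → e ) .] }  — reduce
  I7: { [A → T - . )] }  — shift
  I8: { [A → T - ) .] }  — reduce
  I9: { [T → - . T -], [T → . - T -], [T → . id] }  — shift
  I10: { [T → - T . -] }  — shift
  I11: { [A → - e .] }  — reduce
  I12: { [T → - T - .] }  — reduce

No state contains more than one complete item.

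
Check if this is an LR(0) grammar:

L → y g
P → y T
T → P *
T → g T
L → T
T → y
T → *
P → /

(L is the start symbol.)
Augment with L' → L and build the canonical LR(0) collection (I0 = CLOSURE({[L' → . L]}), then GOTO on every symbol after a dot until no new states appear). It has 13 states:
  I0: { [L → . T], [L → . y g], [L' → . L], [P → . /], [P → . y T], [T → . *], [T → . P *], [T → . g T], [T → . y] }  — shift
  I1: { [T → * .] }  — reduce
  I2: { [P → / .] }  — reduce
  I3: { [L' → L .] }  — accept
  I4: { [T → P . *] }  — shift
  I5: { [L → T .] }  — reduce
  I6: { [P → . /], [P → . y T], [T → . *], [T → . P *], [T → . g T], [T → . y], [T → g . T] }  — shift
  I7: { [L → y . g], [P → . /], [P → . y T], [P → y . T], [T → . *], [T → . P *], [T → . g T], [T → . y], [T → y .] }  — shift, reduce
  I8: { [P → y T .] }  — reduce
  I9: { [L → y g .], [P → . /], [P → . y T], [T → . *], [T → . P *], [T → . g T], [T → . y], [T → g . T] }  — shift, reduce
  I10: { [P → . /], [P → . y T], [P → y . T], [T → . *], [T → . P *], [T → . g T], [T → . y], [T → y .] }  — shift, reduce
  I11: { [T → g T .] }  — reduce
  I12: { [T → P * .] }  — reduce

Conflict in state I7:
  Shift-reduce conflict between [T → y .] and [L → y . g]
So the grammar is NOT LR(0).

Answer: No. Shift-reduce conflict between [T → y .] and [L → y . g]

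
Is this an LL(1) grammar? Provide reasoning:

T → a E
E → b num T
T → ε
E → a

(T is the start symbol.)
Yes, the grammar is LL(1).

Relevant sets:
  FOLLOW(T) = { $ }

For T:
  PREDICT(T → a E) = { 'a' }
  PREDICT(T → ε) = { $ }
For E:
  PREDICT(E → b num T) = { 'b' }
  PREDICT(E → a) = { 'a' }

All predict sets are disjoint. The grammar IS LL(1).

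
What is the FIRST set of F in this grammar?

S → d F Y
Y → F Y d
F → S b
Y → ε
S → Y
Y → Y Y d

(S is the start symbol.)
{ 'b', 'd' }

FIRST sets of the other non-terminals involved (by the same procedure, iterated to a fixed point):
  FIRST(S) = { 'b', 'd', ε }

From F → S b:
  - S is a non-terminal: add FIRST(S) \ {ε} = { 'b', 'd' }
    S is nullable, so continue to the next symbol
  - b is a terminal: add 'b' and stop

Collecting: FIRST(F) = { 'b', 'd' }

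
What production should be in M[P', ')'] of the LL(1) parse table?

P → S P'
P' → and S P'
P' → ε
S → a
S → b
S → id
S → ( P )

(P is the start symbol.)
To find M[P', ')'], we find productions for P' where ')' is in the predict set (PREDICT(N → α) = (FIRST(α) \ {ε}) ∪ (FOLLOW(N) if α ⇒* ε)).

Relevant sets:
  FOLLOW(P') = { $, ')' }

P' → and S P': PREDICT = { 'and' }
P' → ε: PREDICT = { $, ')' }
  ')' is in predict set, so this production goes in M[P', ')']

M[P', ')'] = P' → ε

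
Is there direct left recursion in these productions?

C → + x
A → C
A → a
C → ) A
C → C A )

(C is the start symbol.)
Yes, C is left-recursive

Direct left recursion occurs when N → N α for some non-terminal N (the right-hand side begins with the left-hand side itself).

C → + x: starts with '+'
A → C: starts with C
A → a: starts with a
C → ) A: starts with ')'
C → C A ): LEFT RECURSIVE (starts with C)

The grammar has direct left recursion on: C.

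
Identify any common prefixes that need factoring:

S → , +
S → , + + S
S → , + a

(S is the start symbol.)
Yes, S has productions with common prefix ', +'

Left-factoring is needed when two productions for the same non-terminal
share a common prefix on the right-hand side.

Productions for S:
  S → , +
  S → , + + S
  S → , + a

Found common prefix ', +' in productions for S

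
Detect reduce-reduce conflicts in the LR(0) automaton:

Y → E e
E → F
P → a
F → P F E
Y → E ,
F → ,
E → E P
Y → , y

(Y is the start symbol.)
No reduce-reduce conflicts

A reduce-reduce conflict occurs when an LR(0) state has two complete items [A → α .] and [B → β .] — both call for a reduction, and with no lookahead the parser cannot choose between them.

Augment with Y' → Y and build the canonical LR(0) collection (I0 = CLOSURE({[Y' → . Y]}), then GOTO on every symbol after a dot until no new states appear). It has 14 states:
  I0: { [E → . E P], [E → . F], [F → . ,], [F → . P F E], [P → . a], [Y → . , y], [Y → . E ,], [Y → . E e], [Y' → . Y] }  — shift
  I1: { [F → , .], [Y → , . y] }  — shift, reduce
  I2: { [E → E . P], [P → . a], [Y → E . ,], [Y → E . e] }  — shift
  I3: { [E → F .] }  — reduce
  I4: { [F → . ,], [F → . P F E], [F → P . F E], [P → . a] }  — shift
  I5: { [Y' → Y .] }  — accept
  I6: { [P → a .] }  — reduce
  I7: { [F → , .] }  — reduce
  I8: { [E → . E P], [E → . F], [F → . ,], [F → . P F E], [F → P F . E], [P → . a] }  — shift
  I9: { [E → E . P], [F → P F E .], [P → . a] }  — shift, reduce
  I10: { [E → E P .] }  — reduce
  I11: { [Y → E , .] }  — reduce
  I12: { [Y → E e .] }  — reduce
  I13: { [Y → , y .] }  — reduce

No state contains more than one complete item.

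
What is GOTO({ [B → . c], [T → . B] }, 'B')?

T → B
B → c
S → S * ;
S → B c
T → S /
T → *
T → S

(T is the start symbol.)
GOTO(I, 'B') = CLOSURE({ [A → αX.β] : [A → α.Xβ] ∈ I, X = 'B' })

Items with dot before 'B', with the dot advanced:
  [T → . B] → [T → B .]
Closure adds nothing (no advanced item has the dot before a non-terminal).

GOTO = { [T → B .] }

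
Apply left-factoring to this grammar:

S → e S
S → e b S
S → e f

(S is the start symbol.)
Left-factoring transforms A → αβ₁ | αβ₂ into A → αA' and A' → β₁ | β₂
(α is the longest common prefix among the alternatives). Repeat until
no nonterminal has two alternatives with a common prefix.

Round 1: S has alternatives sharing prefix 'e'. Introduce S': S → e S'
  Add: S' → S
  Add: S' → b S
  Add: S' → f

No remaining common prefixes — done.

Resulting grammar:
S → e S'
S' → S
S' → b S
S' → f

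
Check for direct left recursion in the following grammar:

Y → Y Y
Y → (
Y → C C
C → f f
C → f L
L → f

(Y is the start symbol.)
Direct left recursion occurs when N → N α for some non-terminal N (the right-hand side begins with the left-hand side itself).

Y → Y Y: LEFT RECURSIVE (starts with Y)
Y → (: starts with '('
Y → C C: starts with C
C → f f: starts with f
C → f L: starts with f
L → f: starts with f

The grammar has direct left recursion on: Y.

Answer: Yes, Y is left-recursive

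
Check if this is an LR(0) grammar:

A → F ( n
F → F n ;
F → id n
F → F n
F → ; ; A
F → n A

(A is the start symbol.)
A grammar is LR(0) if no state in the canonical LR(0) collection has:
  - both a shift item (dot before a terminal) and a complete item (shift-reduce conflict), or
  - two or more complete items (reduce-reduce conflict; the accept item [A' → A .] counts as a complete item here).

Augment with A' → A and build the canonical LR(0) collection (I0 = CLOSURE({[A' → . A]}), then GOTO on every symbol after a dot until no new states appear). It has 14 states:
  I0: { [A → . F ( n], [A' → . A], [F → . ; ; A], [F → . F n ;], [F → . F n], [F → . id n], [F → . n A] }  — shift
  I1: { [F → ; . ; A] }  — shift
  I2: { [A' → A .] }  — accept
  I3: { [A → F . ( n], [F → F . n ;], [F → F . n] }  — shift
  I4: { [F → id . n] }  — shift
  I5: { [A → . F ( n], [F → . ; ; A], [F → . F n ;], [F → . F n], [F → . id n], [F → . n A], [F → n . A] }  — shift
  I6: { [F → n A .] }  — reduce
  I7: { [F → id n .] }  — reduce
  I8: { [A → F ( . n] }  — shift
  I9: { [F → F n . ;], [F → F n .] }  — shift, reduce
  I10: { [F → F n ; .] }  — reduce
  I11: { [A → F ( n .] }  — reduce
  I12: { [A → . F ( n], [F → . ; ; A], [F → . F n ;], [F → . F n], [F → . id n], [F → . n A], [F → ; ; . A] }  — shift
  I13: { [F → ; ; A .] }  — reduce

Conflict in state I9:
  Shift-reduce conflict between [F → F n .] and [F → F n . ;]
So the grammar is NOT LR(0).

Answer: No. Shift-reduce conflict between [F → F n .] and [F → F n . ;]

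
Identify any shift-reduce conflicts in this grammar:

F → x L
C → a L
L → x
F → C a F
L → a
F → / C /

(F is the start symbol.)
No shift-reduce conflicts

Augment with F' → F and build the canonical LR(0) collection (I0 = CLOSURE({[F' → . F]}), then GOTO on every symbol after a dot until no new states appear). It has 14 states:
  I0: { [C → . a L], [F → . / C /], [F → . C a F], [F → . x L], [F' → . F] }  — shift
  I1: { [C → . a L], [F → / . C /] }  — shift
  I2: { [F → C . a F] }  — shift
  I3: { [F' → F .] }  — accept
  I4: { [C → a . L], [L → . a], [L → . x] }  — shift
  I5: { [F → x . L], [L → . a], [L → . x] }  — shift
  I6: { [F → x L .] }  — reduce
  I7: { [L → a .] }  — reduce
  I8: { [L → x .] }  — reduce
  I9: { [C → a L .] }  — reduce
  I10: { [C → . a L], [F → . / C /], [F → . C a F], [F → . x L], [F → C a . F] }  — shift
  I11: { [F → C a F .] }  — reduce
  I12: { [F → / C . /] }  — shift
  I13: { [F → / C / .] }  — reduce

No state contains both a complete item and a shift item.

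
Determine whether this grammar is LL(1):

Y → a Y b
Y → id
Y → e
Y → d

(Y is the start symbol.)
Yes, the grammar is LL(1).

A grammar is LL(1) if for each non-terminal N with multiple productions, the predict sets of those productions are pairwise disjoint, where PREDICT(N → α) = (FIRST(α) \ {ε}) ∪ (FOLLOW(N) if α ⇒* ε).

For Y:
  PREDICT(Y → a Y b) = { 'a' }
  PREDICT(Y → id) = { 'id' }
  PREDICT(Y → e) = { 'e' }
  PREDICT(Y → d) = { 'd' }

All predict sets are disjoint. The grammar IS LL(1).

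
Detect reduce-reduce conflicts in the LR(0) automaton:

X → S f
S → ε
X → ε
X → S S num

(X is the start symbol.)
Augment with X' → X and build the canonical LR(0) collection (I0 = CLOSURE({[X' → . X]}), then GOTO on every symbol after a dot until no new states appear). It has 6 states:
  I0: { [S → .], [X → . S S num], [X → . S f], [X → .], [X' → . X] }  — 2 reduces
  I1: { [S → .], [X → S . S num], [X → S . f] }  — shift, reduce
  I2: { [X' → X .] }  — accept
  I3: { [X → S S . num] }  — shift
  I4: { [X → S f .] }  — reduce
  I5: { [X → S S num .] }  — reduce

I0 contains complete items [S → .], [X → .] — reduce-reduce conflict.

Answer: Yes — I0: [S → .] vs [X → .]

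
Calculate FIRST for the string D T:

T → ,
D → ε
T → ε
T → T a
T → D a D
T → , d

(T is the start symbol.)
FIRST sets of the non-terminals involved (from the grammar, by fixed-point iteration):
  FIRST(D) = { ε }
  FIRST(T) = { ',', 'a', ε }

To compute FIRST(D T), process the symbols left to right:
Symbol D is a non-terminal. Add FIRST(D) \ {ε} = { }
D is nullable (ε ∈ FIRST(D)), continue to the next symbol.
Symbol T is a non-terminal. Add FIRST(T) \ {ε} = { ',', 'a' }
T is nullable (ε ∈ FIRST(T)), continue to the next symbol.
All symbols are nullable, so ε is in the result.
FIRST(D T) = { ',', 'a', ε }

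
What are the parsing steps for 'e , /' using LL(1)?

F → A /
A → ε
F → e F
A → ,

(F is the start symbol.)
Stack is shown with the top on the left.

Stack  Input    Action
----------------------
F $    e , / $  output F → e F
e F $  e , / $  match 'e'
F $    , / $    output F → A /
A / $  , / $    output A → ,
, / $  , / $    match ','
/ $    / $      match '/'
$      $        accept

The string is accepted.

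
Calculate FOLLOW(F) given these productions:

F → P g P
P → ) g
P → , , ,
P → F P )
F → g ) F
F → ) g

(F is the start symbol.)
{ $, ')', ',', 'g' }

To compute FOLLOW(F), find every occurrence of F on a right-hand side N → α F β: add FIRST(β) \ {ε}, and if β is empty or nullable also add FOLLOW(N). Iterate to a fixed point.

F is the start symbol, so $ ∈ FOLLOW(F).
In P → F P ): F is followed by P ')', add FIRST(P ')') \ {ε} = { ')', ',', 'g' }
In F → g ) F: F is at the end; this adds FOLLOW(F) to itself — nothing new

Taking the union: FOLLOW(F) = { $, ')', ',', 'g' }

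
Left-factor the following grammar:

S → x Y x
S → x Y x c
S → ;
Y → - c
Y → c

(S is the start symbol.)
S → x Y x S'
S' → ε
S' → c
S → ;
Y → - c
Y → c

Left-factoring transforms A → αβ₁ | αβ₂ into A → αA' and A' → β₁ | β₂
(α is the longest common prefix among the alternatives). Repeat until
no nonterminal has two alternatives with a common prefix.

Round 1: S has alternatives sharing prefix 'x Y x'. Introduce S': S → x Y x S'
  Add: S' → ε
  Add: S' → c

No remaining common prefixes — done.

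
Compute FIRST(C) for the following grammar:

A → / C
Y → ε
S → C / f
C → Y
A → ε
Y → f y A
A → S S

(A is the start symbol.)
To compute FIRST(C), examine every production with C on the left-hand side, reading each right-hand side left to right until a non-nullable symbol is reached.

FIRST sets of the other non-terminals involved (by the same procedure, iterated to a fixed point):
  FIRST(Y) = { 'f', ε }

From C → Y:
  - Y is a non-terminal: add FIRST(Y) \ {ε} = { 'f' }
    Y is nullable and nothing follows, so the whole right-hand side can vanish: ε ∈ FIRST(C)

Collecting: FIRST(C) = { 'f', ε }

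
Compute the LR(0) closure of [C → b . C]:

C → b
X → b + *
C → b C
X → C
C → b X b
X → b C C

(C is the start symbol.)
To compute CLOSURE, for each item [A → α.Bβ] where B is a non-terminal, add [B → .γ] for all productions B → γ; repeat for the newly added items until nothing changes.

Start with: [C → b . C]
  [C → b . C] has the dot before C: add [C → . b], [C → . b C], [C → . b X b]
No further items can be added.

CLOSURE = { [C → . b C], [C → . b X b], [C → . b], [C → b . C] }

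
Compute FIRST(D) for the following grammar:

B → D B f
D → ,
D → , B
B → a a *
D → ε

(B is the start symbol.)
To compute FIRST(D), examine every production with D on the left-hand side, reading each right-hand side left to right until a non-nullable symbol is reached.

From D → ,:
  - ',' is a terminal: add ',' and stop
From D → , B:
  - ',' is a terminal: add ',' and stop
From D → ε:
  - ε-production, so ε ∈ FIRST(D)

Collecting: FIRST(D) = { ',', ε }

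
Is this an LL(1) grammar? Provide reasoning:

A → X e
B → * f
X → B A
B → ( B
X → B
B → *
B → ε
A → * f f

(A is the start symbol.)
No. Predict set conflict for A: { '*' }

A grammar is LL(1) if for each non-terminal N with multiple productions, the predict sets of those productions are pairwise disjoint, where PREDICT(N → α) = (FIRST(α) \ {ε}) ∪ (FOLLOW(N) if α ⇒* ε).

Relevant sets:
  FIRST(X) = { '(', '*', 'e', ε }
  FIRST(B) = { '(', '*', ε }
  FIRST(A) = { '(', '*', 'e' }
  FOLLOW(B) = { '(', '*', 'e' }
  FOLLOW(X) = { 'e' }

For A:
  PREDICT(A → X e) = { '(', '*', 'e' }
  PREDICT(A → '*' f f) = { '*' }
For B:
  PREDICT(B → '*' f) = { '*' }
  PREDICT(B → '(' B) = { '(' }
  PREDICT(B → '*') = { '*' }
  PREDICT(B → ε) = { '(', '*', 'e' }
For X:
  PREDICT(X → B A) = { '(', '*', 'e' }
  PREDICT(X → B) = { '(', '*', 'e' }

Conflict found: Predict set conflict for A: { '*' }
The grammar is NOT LL(1).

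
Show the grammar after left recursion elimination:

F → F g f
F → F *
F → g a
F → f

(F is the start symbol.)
F → g a F'
F → f F'
F' → g f F'
F' → * F'
F' → ε

F is directly left-recursive. The standard transformation for
  A → A α₁ | ... | A α_m | β₁ | ... | β_n
is
  A  → β₁ A' | ... | β_n A'
  A' → α₁ A' | ... | α_m A' | ε

F → g a becomes F → g a F'
F → f becomes F → f F'
F → F g f becomes F' → g f F'
F → F * becomes F' → * F'
Add F' → ε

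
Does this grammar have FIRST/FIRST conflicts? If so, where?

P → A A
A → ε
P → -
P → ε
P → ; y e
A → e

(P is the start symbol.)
A FIRST/FIRST conflict occurs when two productions N → α and N → β for the same non-terminal have FIRST(α) ∩ FIRST(β) ≠ ∅ (with ε ∈ FIRST of a nullable right-hand side, so two nullable alternatives also conflict).

FIRST sets of the non-terminals at (or reachable through a nullable prefix from) the front of some alternative:
  FIRST(A) = { 'e', ε }

Productions for P:
  P → A A: FIRST = { 'e', ε }
  P → -: FIRST = { '-' }
  P → ε: FIRST = { ε }
  P → ; y e: FIRST = { ';' }
Productions for A:
  A → ε: FIRST = { ε }
  A → e: FIRST = { 'e' }

Conflict for P: P → A A and P → ε
  Overlap: { ε }

Answer: Yes. P → A A / P → ε on { ε }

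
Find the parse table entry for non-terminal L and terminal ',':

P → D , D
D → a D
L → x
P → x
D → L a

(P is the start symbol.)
To find M[L, ','], we find productions for L where ',' is in the predict set (PREDICT(N → α) = (FIRST(α) \ {ε}) ∪ (FOLLOW(N) if α ⇒* ε)).

L → x: PREDICT = { 'x' }

M[L, ','] is empty (no production applies)

Answer: Empty (error entry)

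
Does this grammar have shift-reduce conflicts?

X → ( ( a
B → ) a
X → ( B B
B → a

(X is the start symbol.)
A shift-reduce conflict occurs when an LR(0) state has both:
  - a complete (reduce) item [A → α .] (dot at the end), and
  - a shift item [B → β . c γ] (dot before a terminal).

Augment with X' → X and build the canonical LR(0) collection (I0 = CLOSURE({[X' → . X]}), then GOTO on every symbol after a dot until no new states appear). It has 10 states:
  I0: { [X → . ( ( a], [X → . ( B B], [X' → . X] }  — shift
  I1: { [B → . ) a], [B → . a], [X → ( . ( a], [X → ( . B B] }  — shift
  I2: { [X' → X .] }  — accept
  I3: { [X → ( ( . a] }  — shift
  I4: { [B → ) . a] }  — shift
  I5: { [B → . ) a], [B → . a], [X → ( B . B] }  — shift
  I6: { [B → a .] }  — reduce
  I7: { [X → ( B B .] }  — reduce
  I8: { [B → ) a .] }  — reduce
  I9: { [X → ( ( a .] }  — reduce

No state contains both a complete item and a shift item.

Answer: No shift-reduce conflicts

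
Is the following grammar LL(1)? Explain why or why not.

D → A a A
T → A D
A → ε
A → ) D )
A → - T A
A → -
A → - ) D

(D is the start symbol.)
A grammar is LL(1) if for each non-terminal N with multiple productions, the predict sets of those productions are pairwise disjoint, where PREDICT(N → α) = (FIRST(α) \ {ε}) ∪ (FOLLOW(N) if α ⇒* ε).

Relevant sets:
  FOLLOW(A) = { $, ')', '-', 'a' }

For A:
  PREDICT(A → ε) = { $, ')', '-', 'a' }
  PREDICT(A → ')' D ')') = { ')' }
  PREDICT(A → '-' T A) = { '-' }
  PREDICT(A → '-') = { '-' }
  PREDICT(A → '-' ')' D) = { '-' }
D, T have a single production, so nothing to check there.

Conflict found: Predict set conflict for A: { ')' }
The grammar is NOT LL(1).

Answer: No. Predict set conflict for A: { ')' }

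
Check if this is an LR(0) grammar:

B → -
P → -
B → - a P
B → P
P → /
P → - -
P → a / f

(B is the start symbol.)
Augment with B' → B and build the canonical LR(0) collection (I0 = CLOSURE({[B' → . B]}), then GOTO on every symbol after a dot until no new states appear). It has 12 states:
  I0: { [B → . - a P], [B → . -], [B → . P], [B' → . B], [P → . - -], [P → . -], [P → . /], [P → . a / f] }  — shift
  I1: { [B → - . a P], [B → - .], [P → - . -], [P → - .] }  — shift, 2 reduces
  I2: { [P → / .] }  — reduce
  I3: { [B' → B .] }  — accept
  I4: { [B → P .] }  — reduce
  I5: { [P → a . / f] }  — shift
  I6: { [P → a / . f] }  — shift
  I7: { [P → a / f .] }  — reduce
  I8: { [P → - - .] }  — reduce
  I9: { [B → - a . P], [P → . - -], [P → . -], [P → . /], [P → . a / f] }  — shift
  I10: { [P → - . -], [P → - .] }  — shift, reduce
  I11: { [B → - a P .] }  — reduce

Conflict in state I1:
  Shift-reduce conflict between [B → - .] and [B → - . a P]
So the grammar is NOT LR(0).

Answer: No. Shift-reduce conflict between [B → - .] and [B → - . a P]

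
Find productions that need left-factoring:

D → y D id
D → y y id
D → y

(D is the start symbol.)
Left-factoring is needed when two productions for the same non-terminal
share a common prefix on the right-hand side.

Productions for D:
  D → y D id
  D → y y id
  D → y

Found common prefix 'y' in productions for D

Answer: Yes, D has productions with common prefix 'y'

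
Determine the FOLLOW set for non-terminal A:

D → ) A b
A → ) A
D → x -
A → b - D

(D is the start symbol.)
{ 'b' }

To compute FOLLOW(A), find every occurrence of A on a right-hand side N → α A β: add FIRST(β) \ {ε}, and if β is empty or nullable also add FOLLOW(N). Iterate to a fixed point.

In D → ) A b: A is followed by b, add FIRST(b) \ {ε} = { 'b' }
In A → ) A: A is at the end; this adds FOLLOW(A) to itself — nothing new

Taking the union: FOLLOW(A) = { 'b' }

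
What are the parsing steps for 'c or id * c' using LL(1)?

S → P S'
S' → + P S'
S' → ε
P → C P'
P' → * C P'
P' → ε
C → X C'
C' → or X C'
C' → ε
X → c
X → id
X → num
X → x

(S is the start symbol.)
LL(1) parsing maintains a stack (initially the start symbol over $) and the input. At each step: if the stack top is a terminal, match it against the current input token; if it is a non-terminal N, replace it with the RHS of M[N, lookahead] (the unique production whose predict set contains the lookahead).

Stack is shown with the top on the left.

Stack            Input          Action
--------------------------------------
S $              c or id * c $  output S → P S'
P S' $           c or id * c $  output P → C P'
C P' S' $        c or id * c $  output C → X C'
X C' P' S' $     c or id * c $  output X → c
c C' P' S' $     c or id * c $  match 'c'
C' P' S' $       or id * c $    output C' → or X C'
or X C' P' S' $  or id * c $    match 'or'
X C' P' S' $     id * c $       output X → id
id C' P' S' $    id * c $       match 'id'
C' P' S' $       * c $          output C' → ε
P' S' $          * c $          output P' → * C P'
* C P' S' $      * c $          match '*'
C P' S' $        c $            output C → X C'
X C' P' S' $     c $            output X → c
c C' P' S' $     c $            match 'c'
C' P' S' $       $              output C' → ε
P' S' $          $              output P' → ε
S' $             $              output S' → ε
$                $              accept

The string is accepted.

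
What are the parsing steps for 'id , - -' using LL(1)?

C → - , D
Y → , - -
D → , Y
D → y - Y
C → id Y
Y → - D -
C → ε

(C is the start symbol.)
LL(1) parsing maintains a stack (initially the start symbol over $) and the input. At each step: if the stack top is a terminal, match it against the current input token; if it is a non-terminal N, replace it with the RHS of M[N, lookahead] (the unique production whose predict set contains the lookahead).

Stack is shown with the top on the left.

Stack    Input       Action
---------------------------
C $      id , - - $  output C → id Y
id Y $   id , - - $  match 'id'
Y $      , - - $     output Y → , - -
, - - $  , - - $     match ','
- - $    - - $       match '-'
- $      - $         match '-'
$        $           accept

The string is accepted.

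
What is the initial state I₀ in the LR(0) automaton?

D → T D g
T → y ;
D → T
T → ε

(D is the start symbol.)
{ [D → . T D g], [D → . T], [D' → . D], [T → . y ;], [T → .] }

First, augment the grammar with D' → D
I₀ = CLOSURE({ [D' → . D] }):
  [D' → . D] has the dot before D: add [D → . T D g], [D → . T]
  [D → . T D g] has the dot before T: add [T → . y ;], [T → .]
No further items can be added.

I₀ = { [D → . T D g], [D → . T], [D' → . D], [T → . y ;], [T → .] }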